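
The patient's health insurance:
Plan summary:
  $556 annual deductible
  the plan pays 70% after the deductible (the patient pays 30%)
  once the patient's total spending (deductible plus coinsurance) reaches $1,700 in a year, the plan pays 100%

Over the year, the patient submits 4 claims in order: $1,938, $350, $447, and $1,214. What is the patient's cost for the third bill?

Bill 1, $1,938: $556 finishes the deductible; $1,382 goes to coinsurance; patient's 30% is $414.60. Patient owes $970.60 (running OOP $970.60).
Bill 2, $350: deductible met; 30% of $350 = $105. Patient pays $105; OOP now $1,075.60.
Bill 3, $447: deductible already satisfied, so patient's share is 30% × $447 = $134.10. Cost to patient: $134.10. OOP to date $1,209.70.

$134.10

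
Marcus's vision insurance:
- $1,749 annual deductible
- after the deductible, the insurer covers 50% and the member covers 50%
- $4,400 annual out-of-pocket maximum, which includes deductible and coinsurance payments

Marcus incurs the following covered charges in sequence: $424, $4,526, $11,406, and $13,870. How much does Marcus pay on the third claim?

Bill 1, $424: fully absorbed by the deductible. Member owes $424 (running OOP $424).
Bill 2, $4,526: $1,325 finishes the deductible; $3,201 goes to coinsurance; member's 50% is $1,600.50. Cost to member: $2,925.50. OOP to date $3,349.50.
Bill 3, $11,406: deductible already satisfied, so member's share is 50% × $11,406 = $5,703. OOP would hit $9,052.50 > $4,400, so the cap limits the member to $4,400 − $3,349.50 = $1,050.50.

$1,050.50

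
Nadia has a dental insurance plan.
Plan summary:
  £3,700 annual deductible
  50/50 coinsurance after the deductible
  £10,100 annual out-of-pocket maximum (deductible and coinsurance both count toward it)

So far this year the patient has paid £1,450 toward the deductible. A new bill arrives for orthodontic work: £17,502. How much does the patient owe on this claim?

£8,650

£1,450 of the £3,700 deductible is already met, leaving £2,250.
That leaves £17,502 − £2,250 = £15,252 for coinsurance.
Patient's 50% share of £15,252 is £7,626.
Patient responsibility before any cap: £2,250 + £7,626 = £9,876.
Year-to-date out-of-pocket would reach £1,450 + £9,876 = £11,326, above the £10,100 maximum, so the patient pays only £10,100 − £1,450 = £8,650.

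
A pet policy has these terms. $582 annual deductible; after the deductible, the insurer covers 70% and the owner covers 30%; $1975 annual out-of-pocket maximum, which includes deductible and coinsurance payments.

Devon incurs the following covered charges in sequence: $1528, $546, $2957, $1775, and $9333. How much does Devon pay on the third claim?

Claim 1 ($1528): $582 to deductible, leaving $946; 30% of $946 = $283.80. Owner owes $865.80 (running OOP $865.80).
Claim 2 ($546): deductible already satisfied, so owner's share is 30% × $546 = $163.80. Owner pays $163.80; OOP now $1029.60.
Claim 3 ($2957): deductible already satisfied, so owner's share is 30% × $2957 = $887.10. Owner pays $887.10; OOP now $1916.70.

$887.10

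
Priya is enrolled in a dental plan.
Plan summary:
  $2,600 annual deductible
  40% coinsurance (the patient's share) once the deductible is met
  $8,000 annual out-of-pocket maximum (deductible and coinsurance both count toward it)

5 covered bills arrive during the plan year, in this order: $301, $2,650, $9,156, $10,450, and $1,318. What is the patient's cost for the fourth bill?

Bill 1, $301: fully absorbed by the deductible. Cost to patient: $301. OOP to date $301.
Bill 2, $2,650: deductible takes $2,299, $351 remains; patient's 40% is $140.40. Patient pays $2,439.40; OOP now $2,740.40.
Bill 3, $9,156: deductible met; 40% of $9,156 = $3,662.40. Cost to patient: $3,662.40. OOP to date $6,402.80.
Bill 4, $10,450: deductible met; 40% of $10,450 = $4,180. That would push OOP to $10,582.80, over the $8,000 cap, so patient pays $8,000 − $6,402.80 = $1,597.20.

$1,597.20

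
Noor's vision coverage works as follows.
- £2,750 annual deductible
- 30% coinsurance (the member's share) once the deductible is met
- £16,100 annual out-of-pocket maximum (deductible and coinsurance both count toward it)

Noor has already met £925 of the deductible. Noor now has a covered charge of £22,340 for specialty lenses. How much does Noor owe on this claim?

£7,979.50

Remaining deductible: £2,750 − £925 = £1,825.
The remaining £20,515 (= £22,340 − £1,825) moves to coinsurance.
Member's 30% share of £20,515 is £6,154.50.
Member responsibility before any cap: £1,825 + £6,154.50 = £7,979.50.
Year-to-date out-of-pocket becomes £925 + £7,979.50 = £8,904.50, still under the £16,100 maximum, so no cap applies.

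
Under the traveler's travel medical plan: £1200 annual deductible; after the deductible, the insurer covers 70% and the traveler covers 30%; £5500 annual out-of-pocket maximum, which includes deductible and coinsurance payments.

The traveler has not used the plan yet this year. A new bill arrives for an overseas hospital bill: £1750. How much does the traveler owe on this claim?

£1365

The full £1200 deductible is still open; £1200 of this bill applies to it.
After the £1200 deductible portion, £1750 − £1200 = £550 is subject to coinsurance.
30% of £550 = £165 falls to the traveler.
That puts the traveler's cost at £1200 + £165 = £1365 before any cap.
Total out-of-pocket so far would be £0 + £1365 = £1365, below the £5500 cap — no reduction.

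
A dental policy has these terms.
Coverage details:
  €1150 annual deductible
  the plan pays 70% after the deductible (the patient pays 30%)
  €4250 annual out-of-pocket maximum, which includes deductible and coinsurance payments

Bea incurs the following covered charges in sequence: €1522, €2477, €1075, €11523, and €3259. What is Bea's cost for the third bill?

€322.50

Claim 1 (€1522): €1150 finishes the deductible; €372 goes to coinsurance; coinsurance €372 × 30% = €111.60. Cost to patient: €1261.60. OOP to date €1261.60.
Claim 2 (€2477): deductible already satisfied, so patient's share is 30% × €2477 = €743.10. Patient owes €743.10 (running OOP €2004.70).
Claim 3 (€1075): deductible met; 30% of €1075 = €322.50. Cost to patient: €322.50. OOP to date €2327.20.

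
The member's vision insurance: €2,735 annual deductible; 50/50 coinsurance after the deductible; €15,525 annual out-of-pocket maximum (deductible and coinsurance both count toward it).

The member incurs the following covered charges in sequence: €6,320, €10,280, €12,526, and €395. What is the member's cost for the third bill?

Claim 1 (€6,320): €2,735 to deductible, leaving €3,585; coinsurance €3,585 × 50% = €1,792.50. Member owes €4,527.50 (running OOP €4,527.50).
Claim 2 (€10,280): 50% coinsurance on €10,280 = €5,140. Member owes €5,140 (running OOP €9,667.50).
Claim 3 (€12,526): deductible already satisfied, so member's share is 50% × €12,526 = €6,263. That would push OOP to €15,930.50, over the €15,525 cap, so member pays €15,525 − €9,667.50 = €5,857.50.

€5,857.50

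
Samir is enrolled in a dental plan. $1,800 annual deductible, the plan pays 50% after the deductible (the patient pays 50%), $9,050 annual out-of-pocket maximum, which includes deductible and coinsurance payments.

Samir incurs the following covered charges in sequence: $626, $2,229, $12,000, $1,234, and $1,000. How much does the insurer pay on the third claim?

$6,000

Claim 1 ($626): entire amount goes to the deductible. Patient owes $626 (running OOP $626). Insurer: $626 − $626 = $0.
Claim 2 ($2,229): $1,174 finishes the deductible; $1,055 goes to coinsurance; 50% of $1,055 = $527.50. Cost to patient: $1,701.50. OOP to date $2,327.50. Plan pays $2,229 − $1,701.50 = $527.50.
Claim 3 ($12,000): deductible met; 50% of $12,000 = $6,000. Patient pays $6,000; OOP now $8,327.50. Insurer: $12,000 − $6,000 = $6,000.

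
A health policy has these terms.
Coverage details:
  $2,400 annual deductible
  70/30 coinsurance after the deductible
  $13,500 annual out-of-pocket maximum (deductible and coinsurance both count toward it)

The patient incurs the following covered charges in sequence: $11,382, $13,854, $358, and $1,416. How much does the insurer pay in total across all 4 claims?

$17,227

Bill 1, $11,382: deductible takes $2,400, $8,982 remains; 30% of $8,982 = $2,694.60. Patient owes $5,094.60 (running OOP $5,094.60). Plan pays $11,382 − $5,094.60 = $6,287.40.
Bill 2, $13,854: 30% coinsurance on $13,854 = $4,156.20. Patient owes $4,156.20 (running OOP $9,250.80). Insurer: $13,854 − $4,156.20 = $9,697.80.
Bill 3, $358: deductible met; 30% of $358 = $107.40. Cost to patient: $107.40. OOP to date $9,358.20. Plan pays $358 − $107.40 = $250.60.
Bill 4, $1,416: deductible met; 30% of $1,416 = $424.80. Patient owes $424.80 (running OOP $9,783). Plan pays $1,416 − $424.80 = $991.20.
Insurer total = bills − patient's total = $27,010 − $9,783 = $17,227.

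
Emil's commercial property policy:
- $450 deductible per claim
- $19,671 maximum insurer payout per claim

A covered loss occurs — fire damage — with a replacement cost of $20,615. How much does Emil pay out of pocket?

$944

Subtract the deductible: $20,615 − $450 = $20,165.
$20,165 exceeds the $19,671 limit, so the insurer pays the limit: $19,671.
Out of pocket: $20,615 − $19,671 = $944.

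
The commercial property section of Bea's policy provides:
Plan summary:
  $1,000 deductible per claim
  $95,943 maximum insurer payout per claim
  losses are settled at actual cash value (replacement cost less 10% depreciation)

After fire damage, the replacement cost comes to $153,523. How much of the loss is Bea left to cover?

At 10% depreciation, ACV = $153,523 − $15,352.30 = $138,170.70.
Subtract the deductible: $138,170.70 − $1,000 = $137,170.70.
$137,170.70 exceeds the $95,943 limit, so the insurer pays the limit: $95,943.
The business bears the rest of the original loss: $153,523 − $95,943 = $57,580.

$57,580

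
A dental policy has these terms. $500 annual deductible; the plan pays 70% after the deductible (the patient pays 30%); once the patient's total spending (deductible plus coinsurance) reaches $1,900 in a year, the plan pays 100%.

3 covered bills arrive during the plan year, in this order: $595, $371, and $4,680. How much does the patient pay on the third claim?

#1 ($595): deductible takes $500, $95 remains; patient's 30% is $28.50. Cost to patient: $528.50. OOP to date $528.50.
#2 ($371): deductible already satisfied, so patient's share is 30% × $371 = $111.30. Cost to patient: $111.30. OOP to date $639.80.
#3 ($4,680): deductible met; 30% of $4,680 = $1,404. OOP would hit $2,043.80 > $1,900, so the cap limits the patient to $1,900 − $639.80 = $1,260.20.

$1,260.20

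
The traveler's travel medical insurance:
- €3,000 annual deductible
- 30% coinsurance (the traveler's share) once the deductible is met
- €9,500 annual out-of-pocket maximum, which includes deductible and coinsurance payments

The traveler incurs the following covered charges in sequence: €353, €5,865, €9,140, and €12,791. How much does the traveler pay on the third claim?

€2,742

#1 (€353): all of it applies to the deductible. Cost to traveler: €353. OOP to date €353.
#2 (€5,865): deductible takes €2,647, €3,218 remains; 30% of €3,218 = €965.40. Traveler owes €3,612.40 (running OOP €3,965.40).
#3 (€9,140): 30% coinsurance on €9,140 = €2,742. Traveler owes €2,742 (running OOP €6,707.40).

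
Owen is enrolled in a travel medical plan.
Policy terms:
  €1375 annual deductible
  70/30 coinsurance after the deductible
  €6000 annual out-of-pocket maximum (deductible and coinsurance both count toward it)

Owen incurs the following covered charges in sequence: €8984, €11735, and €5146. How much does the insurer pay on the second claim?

Claim 1 — €8984: €1375 finishes the deductible; €7609 goes to coinsurance; traveler's 30% is €2282.70. Traveler pays €3657.70; OOP now €3657.70. Plan pays €8984 − €3657.70 = €5326.30.
Claim 2 — €11735: deductible already satisfied, so traveler's share is 30% × €11735 = €3520.50. Adding that to €3657.70 gives €7178.20, past the €6000 cap; traveler pays only €6000 − €3657.70 = €2342.30. Plan pays €11735 − €2342.30 = €9392.70.

€9392.70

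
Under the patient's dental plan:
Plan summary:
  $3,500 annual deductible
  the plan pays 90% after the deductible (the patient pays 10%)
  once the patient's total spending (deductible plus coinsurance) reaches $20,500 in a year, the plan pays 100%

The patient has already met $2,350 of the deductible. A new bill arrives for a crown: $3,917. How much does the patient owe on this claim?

Remaining deductible: $3,500 − $2,350 = $1,150.
That leaves $3,917 − $1,150 = $2,767 for coinsurance.
10% of $2,767 = $276.70 falls to the patient.
So the patient owes $1,150 + $276.70 = $1,426.70 before any cap.
Cumulative spending $2,350 + $1,426.70 = $3,776.70 stays under the $20,500 maximum.

$1,426.70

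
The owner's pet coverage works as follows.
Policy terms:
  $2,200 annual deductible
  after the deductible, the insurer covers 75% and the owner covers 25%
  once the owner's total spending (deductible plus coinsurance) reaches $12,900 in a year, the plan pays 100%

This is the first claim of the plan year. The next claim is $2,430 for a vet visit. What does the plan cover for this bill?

$172.50

Nothing has been paid toward the $2,200 deductible, so the first $2,200 of this charge is applied there.
After the $2,200 deductible portion, $2,430 − $2,200 = $230 is subject to coinsurance.
25% of $230 = $57.50 falls to the owner.
So the owner owes $2,200 + $57.50 = $2,257.50 before any cap.
Year-to-date out-of-pocket becomes $0 + $2,257.50 = $2,257.50, still under the $12,900 maximum, so no cap applies.
The plan picks up $2,430 − $2,257.50 = $172.50.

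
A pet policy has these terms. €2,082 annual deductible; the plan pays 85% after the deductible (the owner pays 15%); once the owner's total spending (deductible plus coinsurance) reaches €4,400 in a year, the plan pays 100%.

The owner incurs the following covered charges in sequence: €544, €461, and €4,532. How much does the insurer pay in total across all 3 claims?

#1 (€544): all of it applies to the deductible. Cost to owner: €544. OOP to date €544. Plan pays €544 − €544 = €0.
#2 (€461): entire amount goes to the deductible. Owner owes €461 (running OOP €1,005). Insurer: €461 − €461 = €0.
#3 (€4,532): deductible takes €1,077, €3,455 remains; owner's 15% is €518.25. Owner pays €1,595.25; OOP now €2,600.25. Insurer: €4,532 − €1,595.25 = €2,936.75.
Insurer total = bills − owner's total = €5,537 − €2,600.25 = €2,936.75.

€2,936.75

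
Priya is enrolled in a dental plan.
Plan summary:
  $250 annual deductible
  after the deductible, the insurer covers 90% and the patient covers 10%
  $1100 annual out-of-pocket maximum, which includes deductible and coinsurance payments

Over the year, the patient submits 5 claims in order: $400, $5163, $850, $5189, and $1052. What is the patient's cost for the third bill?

Bill 1, $400: $250 to deductible, leaving $150; patient's 10% is $15. Cost to patient: $265. OOP to date $265.
Bill 2, $5163: deductible met; 10% of $5163 = $516.30. Patient owes $516.30 (running OOP $781.30).
Bill 3, $850: 10% coinsurance on $850 = $85. Patient pays $85; OOP now $866.30.

$85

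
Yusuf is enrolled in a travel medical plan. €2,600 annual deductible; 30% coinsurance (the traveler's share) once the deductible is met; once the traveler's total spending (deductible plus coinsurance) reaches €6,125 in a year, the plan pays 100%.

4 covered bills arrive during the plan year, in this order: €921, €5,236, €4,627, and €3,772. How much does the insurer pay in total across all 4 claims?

#1 (€921): entire amount goes to the deductible. Cost to traveler: €921. OOP to date €921. Insurer: €921 − €921 = €0.
#2 (€5,236): €1,679 finishes the deductible; €3,557 goes to coinsurance; coinsurance €3,557 × 30% = €1,067.10. Cost to traveler: €2,746.10. OOP to date €3,667.10. Plan pays €5,236 − €2,746.10 = €2,489.90.
#3 (€4,627): deductible already satisfied, so traveler's share is 30% × €4,627 = €1,388.10. Cost to traveler: €1,388.10. OOP to date €5,055.20. Insurer: €4,627 − €1,388.10 = €3,238.90.
#4 (€3,772): deductible met; 30% of €3,772 = €1,131.60. Adding that to €5,055.20 gives €6,186.80, past the €6,125 cap; traveler pays only €6,125 − €5,055.20 = €1,069.80. Insurer: €3,772 − €1,069.80 = €2,702.20.
Insurer total = bills − traveler's total = €14,556 − €6,125 = €8,431.

€8,431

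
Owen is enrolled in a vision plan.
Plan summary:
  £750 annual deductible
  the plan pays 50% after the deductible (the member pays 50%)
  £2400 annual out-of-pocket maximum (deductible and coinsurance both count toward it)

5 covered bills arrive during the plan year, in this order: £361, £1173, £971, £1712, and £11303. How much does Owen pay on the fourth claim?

Claim 1 (£361): all of it applies to the deductible. Member owes £361 (running OOP £361).
Claim 2 (£1173): deductible takes £389, £784 remains; coinsurance £784 × 50% = £392. Member pays £781; OOP now £1142.
Claim 3 (£971): deductible met; 50% of £971 = £485.50. Cost to member: £485.50. OOP to date £1627.50.
Claim 4 (£1712): deductible met; 50% of £1712 = £856. Adding that to £1627.50 gives £2483.50, past the £2400 cap; member pays only £2400 − £1627.50 = £772.50.

£772.50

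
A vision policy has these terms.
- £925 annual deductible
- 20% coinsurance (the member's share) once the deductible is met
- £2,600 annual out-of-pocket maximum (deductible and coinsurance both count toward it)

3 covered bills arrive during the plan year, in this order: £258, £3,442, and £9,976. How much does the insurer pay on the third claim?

£8,856

Bill 1, £258: all of it applies to the deductible. Cost to member: £258. OOP to date £258. Plan pays £258 − £258 = £0.
Bill 2, £3,442: £667 finishes the deductible; £2,775 goes to coinsurance; member's 20% is £555. Cost to member: £1,222. OOP to date £1,480. Insurer: £3,442 − £1,222 = £2,220.
Bill 3, £9,976: 20% coinsurance on £9,976 = £1,995.20. Adding that to £1,480 gives £3,475.20, past the £2,600 cap; member pays only £2,600 − £1,480 = £1,120. Insurer: £9,976 − £1,120 = £8,856.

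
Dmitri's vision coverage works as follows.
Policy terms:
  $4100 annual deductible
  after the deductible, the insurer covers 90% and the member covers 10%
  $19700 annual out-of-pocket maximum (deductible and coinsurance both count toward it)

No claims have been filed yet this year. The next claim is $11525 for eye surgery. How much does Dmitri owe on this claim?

Nothing has been paid toward the $4100 deductible, so the first $4100 of this charge is applied there.
That leaves $11525 − $4100 = $7425 for coinsurance.
Coinsurance: $7425 × 10% = $742.50.
Member responsibility before any cap: $4100 + $742.50 = $4842.50.
Year-to-date out-of-pocket becomes $0 + $4842.50 = $4842.50, still under the $19700 maximum, so no cap applies.

$4842.50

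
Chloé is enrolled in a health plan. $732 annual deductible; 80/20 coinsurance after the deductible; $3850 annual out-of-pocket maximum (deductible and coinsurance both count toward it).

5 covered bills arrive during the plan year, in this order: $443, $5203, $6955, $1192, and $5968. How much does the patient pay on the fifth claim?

Bill 1, $443: fully absorbed by the deductible. Patient owes $443 (running OOP $443).
Bill 2, $5203: deductible takes $289, $4914 remains; patient's 20% is $982.80. Patient owes $1271.80 (running OOP $1714.80).
Bill 3, $6955: deductible met; 20% of $6955 = $1391. Patient pays $1391; OOP now $3105.80.
Bill 4, $1192: deductible already satisfied, so patient's share is 20% × $1192 = $238.40. Cost to patient: $238.40. OOP to date $3344.20.
Bill 5, $5968: deductible already satisfied, so patient's share is 20% × $5968 = $1193.60. That would push OOP to $4537.80, over the $3850 cap, so patient pays $3850 − $3344.20 = $505.80.

$505.80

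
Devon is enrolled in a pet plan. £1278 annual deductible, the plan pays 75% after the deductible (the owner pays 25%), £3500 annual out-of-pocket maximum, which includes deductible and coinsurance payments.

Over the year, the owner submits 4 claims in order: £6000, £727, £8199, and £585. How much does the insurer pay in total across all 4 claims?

Claim 1 — £6000: £1278 finishes the deductible; £4722 goes to coinsurance; owner's 25% is £1180.50. Cost to owner: £2458.50. OOP to date £2458.50. Insurer: £6000 − £2458.50 = £3541.50.
Claim 2 — £727: deductible already satisfied, so owner's share is 25% × £727 = £181.75. Owner owes £181.75 (running OOP £2640.25). Insurer: £727 − £181.75 = £545.25.
Claim 3 — £8199: deductible met; 25% of £8199 = £2049.75. Adding that to £2640.25 gives £4690, past the £3500 cap; owner pays only £3500 − £2640.25 = £859.75. Plan pays £8199 − £859.75 = £7339.25.
Claim 4 — £585: deductible met; 25% of £585 = £146.25. OOP would hit £3646.25 > £3500, so the cap limits the owner to £3500 − £3500 = £0. Plan pays £585 − £0 = £585.
Insurer total = bills − owner's total = £15511 − £3500 = £12011.

£12011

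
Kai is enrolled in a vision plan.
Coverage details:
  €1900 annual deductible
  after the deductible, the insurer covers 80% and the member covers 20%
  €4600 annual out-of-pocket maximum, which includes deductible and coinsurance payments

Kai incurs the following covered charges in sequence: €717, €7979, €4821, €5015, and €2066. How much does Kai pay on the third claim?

#1 (€717): all of it applies to the deductible. Cost to member: €717. OOP to date €717.
#2 (€7979): €1183 finishes the deductible; €6796 goes to coinsurance; coinsurance €6796 × 20% = €1359.20. Member owes €2542.20 (running OOP €3259.20).
#3 (€4821): 20% coinsurance on €4821 = €964.20. Member pays €964.20; OOP now €4223.40.

€964.20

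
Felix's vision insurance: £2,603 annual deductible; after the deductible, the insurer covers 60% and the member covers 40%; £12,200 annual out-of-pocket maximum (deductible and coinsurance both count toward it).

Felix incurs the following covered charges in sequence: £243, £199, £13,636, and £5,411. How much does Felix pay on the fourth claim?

£2,164.40

Bill 1, £243: fully absorbed by the deductible. Cost to member: £243. OOP to date £243.
Bill 2, £199: fully absorbed by the deductible. Member pays £199; OOP now £442.
Bill 3, £13,636: £2,161 finishes the deductible; £11,475 goes to coinsurance; member's 40% is £4,590. Member pays £6,751; OOP now £7,193.
Bill 4, £5,411: 40% coinsurance on £5,411 = £2,164.40. Cost to member: £2,164.40. OOP to date £9,357.40.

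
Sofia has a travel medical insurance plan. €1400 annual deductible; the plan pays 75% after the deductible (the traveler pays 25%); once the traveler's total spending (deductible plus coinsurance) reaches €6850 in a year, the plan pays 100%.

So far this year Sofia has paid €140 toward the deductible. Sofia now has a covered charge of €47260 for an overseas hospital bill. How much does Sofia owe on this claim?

Deductible still to meet: €1400 − €140 = €1260.
The remaining €46000 (= €47260 − €1260) moves to coinsurance.
25% of €46000 = €11500 falls to the traveler.
So the traveler owes €1260 + €11500 = €12760 before any cap.
Adding €12760 to the €140 already spent would give €12900, which exceeds the €6850 cap; the traveler pays just €6850 − €140 = €6710.

€6710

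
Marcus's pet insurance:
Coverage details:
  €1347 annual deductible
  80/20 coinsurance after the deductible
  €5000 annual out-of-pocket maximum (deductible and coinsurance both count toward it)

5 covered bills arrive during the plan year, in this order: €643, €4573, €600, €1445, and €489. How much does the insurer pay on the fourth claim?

Claim 1 — €643: entire amount goes to the deductible. Owner owes €643 (running OOP €643). Plan pays €643 − €643 = €0.
Claim 2 — €4573: €704 to deductible, leaving €3869; 20% of €3869 = €773.80. Owner pays €1477.80; OOP now €2120.80. Insurer: €4573 − €1477.80 = €3095.20.
Claim 3 — €600: deductible already satisfied, so owner's share is 20% × €600 = €120. Owner owes €120 (running OOP €2240.80). Insurer: €600 − €120 = €480.
Claim 4 — €1445: 20% coinsurance on €1445 = €289. Owner pays €289; OOP now €2529.80. Plan pays €1445 − €289 = €1156.

€1156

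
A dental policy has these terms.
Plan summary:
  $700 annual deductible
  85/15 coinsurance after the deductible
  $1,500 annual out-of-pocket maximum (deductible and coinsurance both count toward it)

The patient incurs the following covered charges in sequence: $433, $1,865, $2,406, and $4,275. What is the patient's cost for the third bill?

$360.90

Claim 1 ($433): fully absorbed by the deductible. Patient pays $433; OOP now $433.
Claim 2 ($1,865): deductible takes $267, $1,598 remains; 15% of $1,598 = $239.70. Cost to patient: $506.70. OOP to date $939.70.
Claim 3 ($2,406): deductible met; 15% of $2,406 = $360.90. Patient pays $360.90; OOP now $1,300.60.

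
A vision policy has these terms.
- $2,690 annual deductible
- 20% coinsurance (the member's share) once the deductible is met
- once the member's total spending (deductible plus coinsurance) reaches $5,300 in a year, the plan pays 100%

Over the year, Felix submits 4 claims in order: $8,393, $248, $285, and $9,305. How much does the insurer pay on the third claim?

$228

Bill 1, $8,393: $2,690 finishes the deductible; $5,703 goes to coinsurance; 20% of $5,703 = $1,140.60. Cost to member: $3,830.60. OOP to date $3,830.60. Plan pays $8,393 − $3,830.60 = $4,562.40.
Bill 2, $248: 20% coinsurance on $248 = $49.60. Cost to member: $49.60. OOP to date $3,880.20. Plan pays $248 − $49.60 = $198.40.
Bill 3, $285: deductible already satisfied, so member's share is 20% × $285 = $57. Member owes $57 (running OOP $3,937.20). Plan pays $285 − $57 = $228.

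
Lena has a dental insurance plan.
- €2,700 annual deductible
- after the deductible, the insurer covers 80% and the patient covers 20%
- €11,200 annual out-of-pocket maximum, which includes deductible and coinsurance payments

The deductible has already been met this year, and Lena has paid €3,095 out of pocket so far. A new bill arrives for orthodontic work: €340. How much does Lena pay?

€68

With the deductible met, the entire €340 is subject to coinsurance.
Coinsurance: €340 × 20% = €68.
Year-to-date out-of-pocket becomes €3,095 + €68 = €3,163, still under the €11,200 maximum, so no cap applies.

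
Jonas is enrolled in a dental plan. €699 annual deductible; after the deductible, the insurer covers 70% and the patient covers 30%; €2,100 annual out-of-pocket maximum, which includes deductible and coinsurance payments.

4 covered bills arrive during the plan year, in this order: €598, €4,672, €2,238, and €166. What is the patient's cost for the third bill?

Claim 1 — €598: all of it applies to the deductible. Cost to patient: €598. OOP to date €598.
Claim 2 — €4,672: deductible takes €101, €4,571 remains; 30% of €4,571 = €1,371.30. Patient pays €1,472.30; OOP now €2,070.30.
Claim 3 — €2,238: deductible already satisfied, so patient's share is 30% × €2,238 = €671.40. Adding that to €2,070.30 gives €2,741.70, past the €2,100 cap; patient pays only €2,100 − €2,070.30 = €29.70.

€29.70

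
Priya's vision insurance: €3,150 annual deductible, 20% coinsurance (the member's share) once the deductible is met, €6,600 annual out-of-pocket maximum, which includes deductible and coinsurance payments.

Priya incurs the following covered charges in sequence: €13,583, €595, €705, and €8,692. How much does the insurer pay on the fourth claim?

#1 (€13,583): €3,150 finishes the deductible; €10,433 goes to coinsurance; 20% of €10,433 = €2,086.60. Member pays €5,236.60; OOP now €5,236.60. Plan pays €13,583 − €5,236.60 = €8,346.40.
#2 (€595): 20% coinsurance on €595 = €119. Cost to member: €119. OOP to date €5,355.60. Plan pays €595 − €119 = €476.
#3 (€705): 20% coinsurance on €705 = €141. Member pays €141; OOP now €5,496.60. Plan pays €705 − €141 = €564.
#4 (€8,692): deductible met; 20% of €8,692 = €1,738.40. Adding that to €5,496.60 gives €7,235, past the €6,600 cap; member pays only €6,600 − €5,496.60 = €1,103.40. Plan pays €8,692 − €1,103.40 = €7,588.60.

€7,588.60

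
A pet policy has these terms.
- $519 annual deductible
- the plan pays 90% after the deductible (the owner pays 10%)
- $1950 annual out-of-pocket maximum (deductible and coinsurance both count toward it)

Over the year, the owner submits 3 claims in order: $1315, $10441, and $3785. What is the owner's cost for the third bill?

$307.30

Claim 1 — $1315: $519 finishes the deductible; $796 goes to coinsurance; 10% of $796 = $79.60. Cost to owner: $598.60. OOP to date $598.60.
Claim 2 — $10441: deductible met; 10% of $10441 = $1044.10. Owner owes $1044.10 (running OOP $1642.70).
Claim 3 — $3785: deductible met; 10% of $3785 = $378.50. OOP would hit $2021.20 > $1950, so the cap limits the owner to $1950 − $1642.70 = $307.30.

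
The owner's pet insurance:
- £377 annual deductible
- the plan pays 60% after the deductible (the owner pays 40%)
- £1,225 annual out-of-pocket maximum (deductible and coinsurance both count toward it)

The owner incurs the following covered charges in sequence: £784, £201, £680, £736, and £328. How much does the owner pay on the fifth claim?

Bill 1, £784: deductible takes £377, £407 remains; coinsurance £407 × 40% = £162.80. Cost to owner: £539.80. OOP to date £539.80.
Bill 2, £201: 40% coinsurance on £201 = £80.40. Cost to owner: £80.40. OOP to date £620.20.
Bill 3, £680: deductible met; 40% of £680 = £272. Cost to owner: £272. OOP to date £892.20.
Bill 4, £736: deductible already satisfied, so owner's share is 40% × £736 = £294.40. Owner pays £294.40; OOP now £1,186.60.
Bill 5, £328: deductible already satisfied, so owner's share is 40% × £328 = £131.20. Adding that to £1,186.60 gives £1,317.80, past the £1,225 cap; owner pays only £1,225 − £1,186.60 = £38.40.

£38.40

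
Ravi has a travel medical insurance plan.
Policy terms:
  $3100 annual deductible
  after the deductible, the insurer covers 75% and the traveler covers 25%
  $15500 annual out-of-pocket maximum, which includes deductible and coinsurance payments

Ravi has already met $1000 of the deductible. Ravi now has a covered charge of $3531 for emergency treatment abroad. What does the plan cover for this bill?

$1073.25

Deductible still to meet: $3100 − $1000 = $2100.
The remaining $1431 (= $3531 − $2100) moves to coinsurance.
Traveler's 25% share of $1431 is $357.75.
So the traveler owes $2100 + $357.75 = $2457.75 before any cap.
Total out-of-pocket so far would be $1000 + $2457.75 = $3457.75, below the $15500 cap — no reduction.
Insurer pays the balance: $3531 − $2457.75 = $1073.25.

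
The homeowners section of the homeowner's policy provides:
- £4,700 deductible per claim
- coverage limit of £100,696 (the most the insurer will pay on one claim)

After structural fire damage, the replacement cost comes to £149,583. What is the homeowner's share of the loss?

Subtract the deductible: £149,583 − £4,700 = £144,883.
Since £144,883 > £100,696, the payout is capped at £100,696.
The homeowner bears the rest of the original loss: £149,583 − £100,696 = £48,887.

£48,887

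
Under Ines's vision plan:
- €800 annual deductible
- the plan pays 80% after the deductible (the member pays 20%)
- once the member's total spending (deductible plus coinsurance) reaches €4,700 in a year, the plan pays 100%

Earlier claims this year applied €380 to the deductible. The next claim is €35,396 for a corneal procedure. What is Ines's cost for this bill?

€4,320

Remaining deductible: €800 − €380 = €420.
After the €420 deductible portion, €35,396 − €420 = €34,976 is subject to coinsurance.
Coinsurance: €34,976 × 20% = €6,995.20.
So the member owes €420 + €6,995.20 = €7,415.20 before any cap.
Year-to-date out-of-pocket would reach €380 + €7,415.20 = €7,795.20, above the €4,700 maximum, so the member pays only €4,700 − €380 = €4,320.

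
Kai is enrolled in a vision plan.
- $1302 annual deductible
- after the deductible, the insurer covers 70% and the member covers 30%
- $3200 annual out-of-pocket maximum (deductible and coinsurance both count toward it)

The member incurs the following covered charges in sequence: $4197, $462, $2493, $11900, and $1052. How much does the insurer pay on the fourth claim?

$11757

Claim 1 — $4197: $1302 to deductible, leaving $2895; 30% of $2895 = $868.50. Member owes $2170.50 (running OOP $2170.50). Insurer: $4197 − $2170.50 = $2026.50.
Claim 2 — $462: deductible already satisfied, so member's share is 30% × $462 = $138.60. Member pays $138.60; OOP now $2309.10. Insurer: $462 − $138.60 = $323.40.
Claim 3 — $2493: deductible already satisfied, so member's share is 30% × $2493 = $747.90. Cost to member: $747.90. OOP to date $3057. Plan pays $2493 − $747.90 = $1745.10.
Claim 4 — $11900: deductible already satisfied, so member's share is 30% × $11900 = $3570. That would push OOP to $6627, over the $3200 cap, so member pays $3200 − $3057 = $143. Insurer: $11900 − $143 = $11757.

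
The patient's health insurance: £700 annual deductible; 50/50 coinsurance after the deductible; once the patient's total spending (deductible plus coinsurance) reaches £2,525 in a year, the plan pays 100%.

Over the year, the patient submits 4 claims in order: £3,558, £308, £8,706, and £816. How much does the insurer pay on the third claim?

Claim 1 (£3,558): £700 to deductible, leaving £2,858; coinsurance £2,858 × 50% = £1,429. Patient owes £2,129 (running OOP £2,129). Plan pays £3,558 − £2,129 = £1,429.
Claim 2 (£308): 50% coinsurance on £308 = £154. Patient pays £154; OOP now £2,283. Plan pays £308 − £154 = £154.
Claim 3 (£8,706): deductible already satisfied, so patient's share is 50% × £8,706 = £4,353. Adding that to £2,283 gives £6,636, past the £2,525 cap; patient pays only £2,525 − £2,283 = £242. Insurer: £8,706 − £242 = £8,464.

£8,464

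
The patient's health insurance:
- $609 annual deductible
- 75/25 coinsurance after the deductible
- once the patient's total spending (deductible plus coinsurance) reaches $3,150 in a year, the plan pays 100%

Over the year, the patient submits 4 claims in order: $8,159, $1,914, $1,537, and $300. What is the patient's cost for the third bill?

$175

#1 ($8,159): deductible takes $609, $7,550 remains; patient's 25% is $1,887.50. Patient owes $2,496.50 (running OOP $2,496.50).
#2 ($1,914): 25% coinsurance on $1,914 = $478.50. Patient owes $478.50 (running OOP $2,975).
#3 ($1,537): 25% coinsurance on $1,537 = $384.25. That would push OOP to $3,359.25, over the $3,150 cap, so patient pays $3,150 − $2,975 = $175.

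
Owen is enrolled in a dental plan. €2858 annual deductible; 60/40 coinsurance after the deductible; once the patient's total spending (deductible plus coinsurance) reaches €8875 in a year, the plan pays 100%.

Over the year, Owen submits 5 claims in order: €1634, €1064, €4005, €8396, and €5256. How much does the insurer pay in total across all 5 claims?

€11480

Claim 1 (€1634): all of it applies to the deductible. Patient pays €1634; OOP now €1634. Insurer: €1634 − €1634 = €0.
Claim 2 (€1064): all of it applies to the deductible. Patient pays €1064; OOP now €2698. Plan pays €1064 − €1064 = €0.
Claim 3 (€4005): deductible takes €160, €3845 remains; coinsurance €3845 × 40% = €1538. Patient owes €1698 (running OOP €4396). Insurer: €4005 − €1698 = €2307.
Claim 4 (€8396): 40% coinsurance on €8396 = €3358.40. Patient pays €3358.40; OOP now €7754.40. Insurer: €8396 − €3358.40 = €5037.60.
Claim 5 (€5256): 40% coinsurance on €5256 = €2102.40. OOP would hit €9856.80 > €8875, so the cap limits the patient to €8875 − €7754.40 = €1120.60. Insurer: €5256 − €1120.60 = €4135.40.
Insurer total: €0 + €0 + €2307 + €5037.60 + €4135.40 = €11480.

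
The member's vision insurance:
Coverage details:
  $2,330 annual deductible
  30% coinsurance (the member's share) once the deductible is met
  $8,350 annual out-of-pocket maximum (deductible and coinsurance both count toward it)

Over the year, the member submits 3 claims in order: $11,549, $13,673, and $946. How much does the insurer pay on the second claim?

$10,418.70

#1 ($11,549): $2,330 to deductible, leaving $9,219; coinsurance $9,219 × 30% = $2,765.70. Member pays $5,095.70; OOP now $5,095.70. Insurer: $11,549 − $5,095.70 = $6,453.30.
#2 ($13,673): deductible already satisfied, so member's share is 30% × $13,673 = $4,101.90. That would push OOP to $9,197.60, over the $8,350 cap, so member pays $8,350 − $5,095.70 = $3,254.30. Insurer: $13,673 − $3,254.30 = $10,418.70.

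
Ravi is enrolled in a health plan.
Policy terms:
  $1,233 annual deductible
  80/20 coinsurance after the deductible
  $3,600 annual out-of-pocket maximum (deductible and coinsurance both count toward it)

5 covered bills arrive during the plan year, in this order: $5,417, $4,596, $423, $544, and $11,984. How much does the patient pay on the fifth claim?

$417.60

Claim 1 — $5,417: $1,233 finishes the deductible; $4,184 goes to coinsurance; 20% of $4,184 = $836.80. Patient pays $2,069.80; OOP now $2,069.80.
Claim 2 — $4,596: 20% coinsurance on $4,596 = $919.20. Patient owes $919.20 (running OOP $2,989).
Claim 3 — $423: deductible already satisfied, so patient's share is 20% × $423 = $84.60. Cost to patient: $84.60. OOP to date $3,073.60.
Claim 4 — $544: 20% coinsurance on $544 = $108.80. Patient owes $108.80 (running OOP $3,182.40).
Claim 5 — $11,984: deductible already satisfied, so patient's share is 20% × $11,984 = $2,396.80. OOP would hit $5,579.20 > $3,600, so the cap limits the patient to $3,600 − $3,182.40 = $417.60.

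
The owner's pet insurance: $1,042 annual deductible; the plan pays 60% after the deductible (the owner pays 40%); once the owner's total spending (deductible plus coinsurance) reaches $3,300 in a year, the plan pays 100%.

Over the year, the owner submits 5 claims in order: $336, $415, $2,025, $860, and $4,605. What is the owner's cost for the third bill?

$984.60

#1 ($336): all of it applies to the deductible. Cost to owner: $336. OOP to date $336.
#2 ($415): all of it applies to the deductible. Cost to owner: $415. OOP to date $751.
#3 ($2,025): $291 to deductible, leaving $1,734; 40% of $1,734 = $693.60. Owner pays $984.60; OOP now $1,735.60.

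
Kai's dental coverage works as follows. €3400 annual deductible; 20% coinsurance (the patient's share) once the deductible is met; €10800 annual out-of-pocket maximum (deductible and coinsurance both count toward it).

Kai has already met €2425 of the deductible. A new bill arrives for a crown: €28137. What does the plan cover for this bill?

€21729.60

Remaining deductible: €3400 − €2425 = €975.
The remaining €27162 (= €28137 − €975) moves to coinsurance.
Coinsurance: €27162 × 20% = €5432.40.
So the patient owes €975 + €5432.40 = €6407.40 before any cap.
Cumulative spending €2425 + €6407.40 = €8832.40 stays under the €10800 maximum.
The plan picks up €28137 − €6407.40 = €21729.60.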